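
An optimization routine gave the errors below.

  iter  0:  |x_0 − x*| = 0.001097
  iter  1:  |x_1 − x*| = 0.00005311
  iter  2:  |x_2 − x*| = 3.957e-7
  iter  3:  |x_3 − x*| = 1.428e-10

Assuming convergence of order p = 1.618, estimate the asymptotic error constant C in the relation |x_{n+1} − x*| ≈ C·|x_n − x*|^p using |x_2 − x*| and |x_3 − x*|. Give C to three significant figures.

3.27

C ≈ |x_3 − x*| / |x_2 − x*|^1.618
  = 1.428e-10 / (3.957e-7)^1.618
  = 1.428e-10 / 4.37057e-11 ≈ 3.2673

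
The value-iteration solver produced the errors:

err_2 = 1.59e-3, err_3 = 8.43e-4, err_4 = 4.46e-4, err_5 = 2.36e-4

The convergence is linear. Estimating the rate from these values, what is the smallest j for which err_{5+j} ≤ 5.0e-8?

Rate ρ ≈ err_5/err_4 = 2.36e-4/4.46e-4 = 0.5291.
After j more steps, err_{5+j} ≈ 2.36e-4·ρ^j; need ρ^j ≤ 5.0e-8/2.36e-4 = 0.000211864.
j ≥ ln(0.000211864)/ln(0.5291) = -8.4596/-0.63658 = 13.289.
So 14 more iterations are needed.

14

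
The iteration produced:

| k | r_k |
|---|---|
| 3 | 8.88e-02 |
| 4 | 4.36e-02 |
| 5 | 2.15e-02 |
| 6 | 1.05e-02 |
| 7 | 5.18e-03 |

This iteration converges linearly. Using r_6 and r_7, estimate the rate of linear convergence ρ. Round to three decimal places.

0.493

ρ ≈ r_7/r_6 = 5.18e-03/1.05e-02 = 0.49333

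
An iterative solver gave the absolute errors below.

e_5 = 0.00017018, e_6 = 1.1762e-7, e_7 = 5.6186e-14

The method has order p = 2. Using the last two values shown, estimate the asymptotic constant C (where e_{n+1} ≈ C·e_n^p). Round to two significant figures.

4.1

C ≈ e_7 / e_6^2
  = 5.6186e-14 / (1.1762e-7)^2
  = 5.6186e-14 / 1.38345e-14 ≈ 4.0613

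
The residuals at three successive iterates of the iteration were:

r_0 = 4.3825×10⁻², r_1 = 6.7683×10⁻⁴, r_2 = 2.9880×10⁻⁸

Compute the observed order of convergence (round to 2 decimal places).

p ≈ ln(r_2/r_1) / ln(r_1/r_0)
  = ln(2.9880×10⁻⁸/6.7683×10⁻⁴) / ln(6.7683×10⁻⁴/4.3825×10⁻²)
  = ln(4.4147e-05) / ln(0.0154439)
  = -10.02799 / -4.17054 ≈ 2.40448

2.40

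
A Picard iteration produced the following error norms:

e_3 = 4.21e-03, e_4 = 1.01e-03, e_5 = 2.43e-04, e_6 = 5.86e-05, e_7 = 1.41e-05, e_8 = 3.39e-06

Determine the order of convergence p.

1

Consecutive ratios: e_8/e_7 = 3.39e-06/1.41e-05 = 0.240426, e_7/e_6 = 1.41e-05/5.86e-05 = 0.240614.
p ≈ ln(0.240426)/ln(0.240614) = -1.4253/-1.4246 ≈ 1.00.
So the convergence is linear (order 1).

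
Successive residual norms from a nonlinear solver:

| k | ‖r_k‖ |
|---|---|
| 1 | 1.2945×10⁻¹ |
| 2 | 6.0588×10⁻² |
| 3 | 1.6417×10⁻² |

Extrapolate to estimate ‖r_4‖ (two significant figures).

First estimate the order: p ≈ ln(‖r_3‖/‖r_2‖) / ln(‖r_2‖/‖r_1‖) = ln(1.6417×10⁻²/6.0588×10⁻²)/ln(6.0588×10⁻²/1.2945×10⁻¹) = ln(0.270961)/ln(0.468042) ≈ 1.7199.
Then ‖r_4‖ ≈ ‖r_3‖·(‖r_3‖/‖r_2‖)^p = 1.6417×10⁻²·(0.270961)^1.7199 = 1.6417×10⁻²·0.105842 ≈ 0.001738.

1.7e-3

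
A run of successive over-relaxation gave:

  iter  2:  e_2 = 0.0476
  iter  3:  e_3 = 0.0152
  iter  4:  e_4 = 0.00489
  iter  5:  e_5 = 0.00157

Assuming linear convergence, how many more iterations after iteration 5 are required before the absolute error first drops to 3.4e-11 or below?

16

Rate ρ ≈ e_5/e_4 = 0.00157/0.00489 = 0.3211.
After j more steps, e_{5+j} ≈ 0.00157·ρ^j; need ρ^j ≤ 3.4e-11/0.00157 = 2.16561e-08.
j ≥ ln(2.16561e-08)/ln(0.3211) = -17.6480/-1.13600 = 15.535.
So 16 more iterations are needed.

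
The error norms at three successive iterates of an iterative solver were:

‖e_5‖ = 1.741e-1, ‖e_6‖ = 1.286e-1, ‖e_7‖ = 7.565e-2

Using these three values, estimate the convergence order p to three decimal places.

p ≈ ln(‖e_7‖/‖e_6‖) / ln(‖e_6‖/‖e_5‖)
  = ln(7.565e-2/1.286e-1) / ln(1.286e-1/1.741e-1)
  = ln(0.588258) / ln(0.738656)
  = -0.530590 / -0.302923 ≈ 1.751567

1.752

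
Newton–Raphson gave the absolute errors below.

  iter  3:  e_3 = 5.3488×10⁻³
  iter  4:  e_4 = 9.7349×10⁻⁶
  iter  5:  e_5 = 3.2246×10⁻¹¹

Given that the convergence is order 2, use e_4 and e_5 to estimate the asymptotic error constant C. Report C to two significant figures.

0.34

C ≈ e_5 / e_4^2
  = 3.2246×10⁻¹¹ / (9.7349×10⁻⁶)^2
  = 3.2246×10⁻¹¹ / 9.47683e-11 ≈ 0.34026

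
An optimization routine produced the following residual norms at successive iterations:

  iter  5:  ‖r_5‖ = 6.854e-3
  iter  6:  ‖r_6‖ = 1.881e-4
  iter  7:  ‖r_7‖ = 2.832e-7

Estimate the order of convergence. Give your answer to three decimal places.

1.807

p ≈ ln(‖r_7‖/‖r_6‖) / ln(‖r_6‖/‖r_5‖)
  = ln(2.832e-7/1.881e-4) / ln(1.881e-4/6.854e-3)
  = ln(0.00150558) / ln(0.0274438)
  = -6.498577 / -3.595615 ≈ 1.807362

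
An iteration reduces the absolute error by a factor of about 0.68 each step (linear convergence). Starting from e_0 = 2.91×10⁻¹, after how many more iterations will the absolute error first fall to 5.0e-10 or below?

53

After k steps, e_k ≈ 2.91×10⁻¹·0.68^k.
Need 0.68^k ≤ 5.0e-10/2.91×10⁻¹ = 1.71821e-09.
k ≥ ln(1.71821e-09)/ln(0.68) = -20.1820/-0.38566 = 52.331.
Smallest integer k = 53.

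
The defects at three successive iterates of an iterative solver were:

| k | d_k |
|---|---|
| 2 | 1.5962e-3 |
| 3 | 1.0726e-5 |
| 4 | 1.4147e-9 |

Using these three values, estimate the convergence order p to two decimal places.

p ≈ ln(d_4/d_3) / ln(d_3/d_2)
  = ln(1.4147e-9/1.0726e-5) / ln(1.0726e-5/1.5962e-3)
  = ln(0.000131894) / ln(0.00671971)
  = -8.93351 / -5.00271 ≈ 1.78573

1.79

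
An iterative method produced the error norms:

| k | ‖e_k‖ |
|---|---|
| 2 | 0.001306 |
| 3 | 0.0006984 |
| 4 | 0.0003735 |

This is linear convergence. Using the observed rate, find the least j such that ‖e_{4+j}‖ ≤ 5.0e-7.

11

Rate ρ ≈ ‖e_4‖/‖e_3‖ = 0.0003735/0.0006984 = 0.5348.
After j more steps, ‖e_{4+j}‖ ≈ 0.0003735·ρ^j; need ρ^j ≤ 5.0e-7/0.0003735 = 0.00133869.
j ≥ ln(0.00133869)/ln(0.5348) = -6.6161/-0.62586 = 10.571.
So 11 more iterations are needed.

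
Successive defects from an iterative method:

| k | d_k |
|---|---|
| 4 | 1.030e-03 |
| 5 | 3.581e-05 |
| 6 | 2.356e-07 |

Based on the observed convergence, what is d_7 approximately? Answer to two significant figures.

1.3e-10

First estimate the order: p ≈ ln(d_6/d_5) / ln(d_5/d_4) = ln(2.356e-07/3.581e-05)/ln(3.581e-05/1.030e-03) = ln(0.00657917)/ln(0.034767) ≈ 1.4956.
Then d_7 ≈ d_6·(d_6/d_5)^p = 2.356e-07·(0.00657917)^1.4956 = 2.356e-07·0.000545578 ≈ 1.285e-10.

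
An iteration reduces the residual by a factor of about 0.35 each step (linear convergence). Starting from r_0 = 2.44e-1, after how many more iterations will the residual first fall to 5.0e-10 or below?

20

After k steps, r_k ≈ 2.44e-1·0.35^k.
Need 0.35^k ≤ 5.0e-10/2.44e-1 = 2.04918e-09.
k ≥ ln(2.04918e-09)/ln(0.35) = -20.0058/-1.04982 = 19.056.
Smallest integer k = 20.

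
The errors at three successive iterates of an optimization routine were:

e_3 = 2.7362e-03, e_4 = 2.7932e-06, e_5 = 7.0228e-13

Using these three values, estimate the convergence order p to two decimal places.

2.21

p ≈ ln(e_5/e_4) / ln(e_4/e_3)
  = ln(7.0228e-13/2.7932e-06) / ln(2.7932e-06/2.7362e-03)
  = ln(2.51425e-07) / ln(0.00102083)
  = -15.19612 / -6.88714 ≈ 2.20645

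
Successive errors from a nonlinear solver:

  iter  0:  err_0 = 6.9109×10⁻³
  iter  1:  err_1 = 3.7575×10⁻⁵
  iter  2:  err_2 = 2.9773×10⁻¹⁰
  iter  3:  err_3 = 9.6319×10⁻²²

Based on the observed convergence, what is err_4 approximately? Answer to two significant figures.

First estimate the order: p ≈ ln(err_3/err_2) / ln(err_2/err_1) = ln(9.6319×10⁻²²/2.9773×10⁻¹⁰)/ln(2.9773×10⁻¹⁰/3.7575×10⁻⁵) = ln(3.23511e-12)/ln(7.92362e-06) ≈ 2.2525.
Then err_4 ≈ err_3·(err_3/err_2)^p = 9.6319×10⁻²²·(3.23511e-12)^2.2525 = 9.6319×10⁻²²·1.31379e-26 ≈ 1.265e-47.

1.3e-47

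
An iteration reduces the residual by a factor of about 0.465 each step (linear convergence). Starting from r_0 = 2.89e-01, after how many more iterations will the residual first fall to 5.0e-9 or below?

After k steps, r_k ≈ 2.89e-01·0.465^k.
Need 0.465^k ≤ 5.0e-9/2.89e-01 = 1.7301e-08.
k ≥ ln(1.7301e-08)/ln(0.465) = -17.8725/-0.76572 = 23.341.
Smallest integer k = 24.

24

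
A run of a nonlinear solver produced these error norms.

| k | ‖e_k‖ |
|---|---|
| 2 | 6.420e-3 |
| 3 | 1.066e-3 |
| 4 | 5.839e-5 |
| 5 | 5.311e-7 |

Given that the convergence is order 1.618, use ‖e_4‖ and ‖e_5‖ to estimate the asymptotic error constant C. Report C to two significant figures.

C ≈ ‖e_5‖ / ‖e_4‖^1.618
  = 5.311e-7 / (5.839e-5)^1.618
  = 5.311e-7 / 1.41233e-07 ≈ 3.7605

3.8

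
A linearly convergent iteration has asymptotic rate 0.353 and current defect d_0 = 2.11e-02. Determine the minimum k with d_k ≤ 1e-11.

21

After k steps, d_k ≈ 2.11e-02·0.353^k.
Need 0.353^k ≤ 1e-11/2.11e-02 = 4.73934e-10.
k ≥ ln(4.73934e-10)/ln(0.353) = -21.4700/-1.04129 = 20.619.
Smallest integer k = 21.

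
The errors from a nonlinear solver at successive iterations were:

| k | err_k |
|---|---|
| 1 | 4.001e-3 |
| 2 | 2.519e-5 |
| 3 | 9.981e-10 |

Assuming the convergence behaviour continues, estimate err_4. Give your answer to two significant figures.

First estimate the order: p ≈ ln(err_3/err_2) / ln(err_2/err_1) = ln(9.981e-10/2.519e-5)/ln(2.519e-5/4.001e-3) = ln(3.96229e-05)/ln(0.00629593) ≈ 2.0001.
Then err_4 ≈ err_3·(err_3/err_2)^p = 9.981e-10·(3.96229e-05)^2.0001 = 9.981e-10·1.56838e-09 ≈ 1.565e-18.

1.6e-18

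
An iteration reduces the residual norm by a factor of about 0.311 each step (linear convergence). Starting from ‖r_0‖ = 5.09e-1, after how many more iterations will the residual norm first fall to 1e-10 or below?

After k steps, ‖r_k‖ ≈ 5.09e-1·0.311^k.
Need 0.311^k ≤ 1e-10/5.09e-1 = 1.96464e-10.
k ≥ ln(1.96464e-10)/ln(0.311) = -22.3505/-1.16796 = 19.136.
Smallest integer k = 20.

20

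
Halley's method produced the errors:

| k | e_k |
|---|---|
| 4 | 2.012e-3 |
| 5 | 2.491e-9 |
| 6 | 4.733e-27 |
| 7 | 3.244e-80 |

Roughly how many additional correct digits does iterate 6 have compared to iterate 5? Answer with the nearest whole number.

18

Digits gained ≈ log₁₀(e_5/e_6) = log₁₀(2.491e-9/4.733e-27) = log₁₀(5.26305e+17) ≈ 17.721.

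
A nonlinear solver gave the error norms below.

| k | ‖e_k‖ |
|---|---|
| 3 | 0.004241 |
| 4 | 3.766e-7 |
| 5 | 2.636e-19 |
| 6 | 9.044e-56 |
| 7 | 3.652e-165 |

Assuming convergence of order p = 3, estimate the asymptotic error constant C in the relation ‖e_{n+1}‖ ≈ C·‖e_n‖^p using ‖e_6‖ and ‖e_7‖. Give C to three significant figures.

C ≈ ‖e_7‖ / ‖e_6‖^3
  = 3.652e-165 / (9.044e-56)^3
  = 3.652e-165 / 7.39744e-166 ≈ 4.9368

4.94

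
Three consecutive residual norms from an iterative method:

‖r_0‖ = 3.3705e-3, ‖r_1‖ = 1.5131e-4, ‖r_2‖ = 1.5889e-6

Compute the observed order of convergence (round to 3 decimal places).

1.468

p ≈ ln(‖r_2‖/‖r_1‖) / ln(‖r_1‖/‖r_0‖)
  = ln(1.5889e-6/1.5131e-4) / ln(1.5131e-4/3.3705e-3)
  = ln(0.010501) / ln(0.0448924)
  = -4.556285 / -3.103487 ≈ 1.468118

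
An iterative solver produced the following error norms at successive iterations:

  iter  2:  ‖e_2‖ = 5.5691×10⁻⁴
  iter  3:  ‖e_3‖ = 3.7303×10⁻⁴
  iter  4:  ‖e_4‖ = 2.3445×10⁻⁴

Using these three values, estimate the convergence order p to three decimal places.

1.159

p ≈ ln(‖e_4‖/‖e_3‖) / ln(‖e_3‖/‖e_2‖)
  = ln(2.3445×10⁻⁴/3.7303×10⁻⁴) / ln(3.7303×10⁻⁴/5.5691×10⁻⁴)
  = ln(0.628502) / ln(0.669821)
  = -0.464416 / -0.400745 ≈ 1.158882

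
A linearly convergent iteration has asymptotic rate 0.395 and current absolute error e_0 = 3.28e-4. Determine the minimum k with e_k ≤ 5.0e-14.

25

After k steps, e_k ≈ 3.28e-4·0.395^k.
Need 0.395^k ≤ 5.0e-14/3.28e-4 = 1.52439e-10.
k ≥ ln(1.52439e-10)/ln(0.395) = -22.6043/-0.92887 = 24.335.
Smallest integer k = 25.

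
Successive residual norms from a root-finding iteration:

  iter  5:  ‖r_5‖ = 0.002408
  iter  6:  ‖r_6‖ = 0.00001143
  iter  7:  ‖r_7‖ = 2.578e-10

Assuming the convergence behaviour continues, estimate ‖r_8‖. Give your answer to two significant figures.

1.3e-19

First estimate the order: p ≈ ln(‖r_7‖/‖r_6‖) / ln(‖r_6‖/‖r_5‖) = ln(2.578e-10/0.00001143)/ln(0.00001143/0.002408) = ln(2.25547e-05)/ln(0.00474668) ≈ 1.9998.
Then ‖r_8‖ ≈ ‖r_7‖·(‖r_7‖/‖r_6‖)^p = 2.578e-10·(2.25547e-05)^1.9998 = 2.578e-10·5.09804e-10 ≈ 1.314e-19.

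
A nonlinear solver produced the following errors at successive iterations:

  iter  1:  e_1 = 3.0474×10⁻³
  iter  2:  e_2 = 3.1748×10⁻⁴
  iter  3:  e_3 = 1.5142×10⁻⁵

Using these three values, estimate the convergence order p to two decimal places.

p ≈ ln(e_3/e_2) / ln(e_2/e_1)
  = ln(1.5142×10⁻⁵/3.1748×10⁻⁴) / ln(3.1748×10⁻⁴/3.0474×10⁻³)
  = ln(0.0476943) / ln(0.104181)
  = -3.04294 / -2.26163 ≈ 1.34546

1.35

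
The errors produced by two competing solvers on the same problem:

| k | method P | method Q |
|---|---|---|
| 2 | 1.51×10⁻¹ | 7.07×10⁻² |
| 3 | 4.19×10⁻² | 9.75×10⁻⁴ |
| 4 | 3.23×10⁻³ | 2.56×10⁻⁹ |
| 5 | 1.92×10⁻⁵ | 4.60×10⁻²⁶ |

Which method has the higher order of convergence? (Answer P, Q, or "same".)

Method P: p ≈ ln(1.92×10⁻⁵/3.23×10⁻³)/ln(3.23×10⁻³/4.19×10⁻²) ≈ 2.00.
Method Q: p ≈ ln(4.60×10⁻²⁶/2.56×10⁻⁹)/ln(2.56×10⁻⁹/9.75×10⁻⁴) ≈ 3.00.
Method Q has the higher order (≈3.0 vs ≈2.0).

Q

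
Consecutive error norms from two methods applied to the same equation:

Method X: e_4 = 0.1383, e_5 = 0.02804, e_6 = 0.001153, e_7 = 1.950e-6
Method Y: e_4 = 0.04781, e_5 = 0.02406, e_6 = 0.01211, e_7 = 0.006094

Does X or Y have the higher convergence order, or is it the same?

X

Method X: p ≈ ln(1.950e-6/0.001153)/ln(0.001153/0.02804) ≈ 2.00.
Method Y: p ≈ ln(0.006094/0.01211)/ln(0.01211/0.02406) ≈ 1.00.
Method X has the higher order (≈2.0 vs ≈1.0).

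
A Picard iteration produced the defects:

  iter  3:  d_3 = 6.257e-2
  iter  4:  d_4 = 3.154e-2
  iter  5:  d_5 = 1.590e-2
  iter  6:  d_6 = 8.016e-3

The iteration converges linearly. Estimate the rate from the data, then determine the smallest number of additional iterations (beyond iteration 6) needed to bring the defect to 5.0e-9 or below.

Rate ρ ≈ d_6/d_5 = 8.016e-3/1.590e-2 = 0.5042.
After j more steps, d_{6+j} ≈ 8.016e-3·ρ^j; need ρ^j ≤ 5.0e-9/8.016e-3 = 6.23752e-07.
j ≥ ln(6.23752e-07)/ln(0.5042) = -14.2875/-0.68478 = 20.864.
So 21 more iterations are needed.

21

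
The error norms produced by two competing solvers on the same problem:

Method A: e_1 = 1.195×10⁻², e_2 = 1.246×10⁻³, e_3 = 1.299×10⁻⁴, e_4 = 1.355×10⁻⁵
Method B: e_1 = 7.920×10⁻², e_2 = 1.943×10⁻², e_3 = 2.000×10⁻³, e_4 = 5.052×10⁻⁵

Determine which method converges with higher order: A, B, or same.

B

Method A: p ≈ ln(1.355×10⁻⁵/1.299×10⁻⁴)/ln(1.299×10⁻⁴/1.246×10⁻³) ≈ 1.00.
Method B: p ≈ ln(5.052×10⁻⁵/2.000×10⁻³)/ln(2.000×10⁻³/1.943×10⁻²) ≈ 1.62.
Method B has the higher order (≈1.6 vs ≈1.0).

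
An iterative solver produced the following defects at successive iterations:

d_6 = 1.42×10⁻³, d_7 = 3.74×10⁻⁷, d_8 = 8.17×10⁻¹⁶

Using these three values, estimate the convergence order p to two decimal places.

2.42

p ≈ ln(d_8/d_7) / ln(d_7/d_6)
  = ln(8.17×10⁻¹⁶/3.74×10⁻⁷) / ln(3.74×10⁻⁷/1.42×10⁻³)
  = ln(2.18449e-09) / ln(0.00026338)
  = -19.94188 / -8.24191 ≈ 2.41957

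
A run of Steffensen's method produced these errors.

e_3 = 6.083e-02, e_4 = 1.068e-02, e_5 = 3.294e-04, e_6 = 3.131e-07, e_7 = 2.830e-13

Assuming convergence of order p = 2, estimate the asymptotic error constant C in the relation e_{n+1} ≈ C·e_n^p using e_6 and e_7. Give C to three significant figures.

C ≈ e_7 / e_6^2
  = 2.830e-13 / (3.131e-07)^2
  = 2.830e-13 / 9.80316e-14 ≈ 2.8868

2.89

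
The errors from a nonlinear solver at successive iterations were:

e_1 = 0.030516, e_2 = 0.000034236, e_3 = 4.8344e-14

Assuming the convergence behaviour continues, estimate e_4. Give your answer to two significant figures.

1.4e-40

First estimate the order: p ≈ ln(e_3/e_2) / ln(e_2/e_1) = ln(4.8344e-14/0.000034236)/ln(0.000034236/0.030516) = ln(1.41208e-09)/ln(0.0011219) ≈ 3.0000.
Then e_4 ≈ e_3·(e_3/e_2)^p = 4.8344e-14·(1.41208e-09)^3.0000 = 4.8344e-14·2.81565e-27 ≈ 1.361e-40.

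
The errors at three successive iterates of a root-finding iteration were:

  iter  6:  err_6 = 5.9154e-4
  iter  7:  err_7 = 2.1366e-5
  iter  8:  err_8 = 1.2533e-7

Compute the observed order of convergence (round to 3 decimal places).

1.547

p ≈ ln(err_8/err_7) / ln(err_7/err_6)
  = ln(1.2533e-7/2.1366e-5) / ln(2.1366e-5/5.9154e-4)
  = ln(0.00586586) / ln(0.0361193)
  = -5.138606 / -3.320928 ≈ 1.547340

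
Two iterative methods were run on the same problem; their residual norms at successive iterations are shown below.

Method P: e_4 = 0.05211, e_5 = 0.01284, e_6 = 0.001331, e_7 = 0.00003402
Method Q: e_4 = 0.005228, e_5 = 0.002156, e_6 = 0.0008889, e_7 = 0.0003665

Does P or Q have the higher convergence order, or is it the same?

P

Method P: p ≈ ln(0.00003402/0.001331)/ln(0.001331/0.01284) ≈ 1.62.
Method Q: p ≈ ln(0.0003665/0.0008889)/ln(0.0008889/0.002156) ≈ 1.00.
Method P has the higher order (≈1.6 vs ≈1.0).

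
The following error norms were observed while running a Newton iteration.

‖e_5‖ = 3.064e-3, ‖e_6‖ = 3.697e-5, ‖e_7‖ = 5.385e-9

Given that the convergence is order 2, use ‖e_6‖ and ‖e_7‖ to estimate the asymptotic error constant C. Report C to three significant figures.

C ≈ ‖e_7‖ / ‖e_6‖^2
  = 5.385e-9 / (3.697e-5)^2
  = 5.385e-9 / 1.36678e-09 ≈ 3.9399

3.94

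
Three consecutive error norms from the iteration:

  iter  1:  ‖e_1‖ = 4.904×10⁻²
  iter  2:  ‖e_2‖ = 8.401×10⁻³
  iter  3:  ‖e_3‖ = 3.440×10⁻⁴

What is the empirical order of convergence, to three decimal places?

p ≈ ln(‖e_3‖/‖e_2‖) / ln(‖e_2‖/‖e_1‖)
  = ln(3.440×10⁻⁴/8.401×10⁻³) / ln(8.401×10⁻³/4.904×10⁻²)
  = ln(0.0409475) / ln(0.171309)
  = -3.195465 / -1.764286 ≈ 1.811194

1.811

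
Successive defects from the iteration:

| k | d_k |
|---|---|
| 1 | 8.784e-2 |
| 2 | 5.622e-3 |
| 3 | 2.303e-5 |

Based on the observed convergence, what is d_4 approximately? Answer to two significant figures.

First estimate the order: p ≈ ln(d_3/d_2) / ln(d_2/d_1) = ln(2.303e-5/5.622e-3)/ln(5.622e-3/8.784e-2) = ln(0.00409641)/ln(0.0640027) ≈ 2.0000.
Then d_4 ≈ d_3·(d_3/d_2)^p = 2.303e-5·(0.00409641)^2.0000 = 2.303e-5·1.67806e-05 ≈ 3.865e-10.

3.9e-10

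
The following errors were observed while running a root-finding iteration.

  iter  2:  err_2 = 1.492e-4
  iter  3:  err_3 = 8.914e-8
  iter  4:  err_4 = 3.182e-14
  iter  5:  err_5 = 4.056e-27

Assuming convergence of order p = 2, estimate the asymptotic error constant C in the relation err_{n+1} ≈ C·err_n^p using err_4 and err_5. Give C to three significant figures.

C ≈ err_5 / err_4^2
  = 4.056e-27 / (3.182e-14)^2
  = 4.056e-27 / 1.01251e-27 ≈ 4.0059

4.01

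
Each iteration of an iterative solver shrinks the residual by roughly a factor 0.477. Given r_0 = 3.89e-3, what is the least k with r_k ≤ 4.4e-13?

31

After k steps, r_k ≈ 3.89e-3·0.477^k.
Need 0.477^k ≤ 4.4e-13/3.89e-3 = 1.13111e-10.
k ≥ ln(1.13111e-10)/ln(0.477) = -22.9027/-0.74024 = 30.940.
Smallest integer k = 31.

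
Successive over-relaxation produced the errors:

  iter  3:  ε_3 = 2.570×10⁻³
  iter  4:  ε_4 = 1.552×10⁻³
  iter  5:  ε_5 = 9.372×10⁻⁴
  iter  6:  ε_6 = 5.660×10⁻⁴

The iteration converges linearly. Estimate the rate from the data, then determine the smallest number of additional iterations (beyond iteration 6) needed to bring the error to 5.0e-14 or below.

46

Rate ρ ≈ ε_6/ε_5 = 5.660×10⁻⁴/9.372×10⁻⁴ = 0.6039.
After j more steps, ε_{6+j} ≈ 5.660×10⁻⁴·ρ^j; need ρ^j ≤ 5.0e-14/5.660×10⁻⁴ = 8.83392e-11.
j ≥ ln(8.83392e-11)/ln(0.6039) = -23.1498/-0.50435 = 45.900.
So 46 more iterations are needed.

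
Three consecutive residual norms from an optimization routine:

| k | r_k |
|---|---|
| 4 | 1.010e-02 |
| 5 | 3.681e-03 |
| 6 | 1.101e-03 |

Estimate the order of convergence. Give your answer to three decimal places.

p ≈ ln(r_6/r_5) / ln(r_5/r_4)
  = ln(1.101e-03/3.681e-03) / ln(3.681e-03/1.010e-02)
  = ln(0.299104) / ln(0.364455)
  = -1.206964 / -1.009352 ≈ 1.195781

1.196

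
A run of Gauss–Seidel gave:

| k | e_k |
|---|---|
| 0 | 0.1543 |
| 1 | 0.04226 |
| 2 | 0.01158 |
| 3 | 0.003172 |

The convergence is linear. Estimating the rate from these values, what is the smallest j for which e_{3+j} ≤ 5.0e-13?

18

Rate ρ ≈ e_3/e_2 = 0.003172/0.01158 = 0.2739.
After j more steps, e_{3+j} ≈ 0.003172·ρ^j; need ρ^j ≤ 5.0e-13/0.003172 = 1.57629e-10.
j ≥ ln(1.57629e-10)/ln(0.2739) = -22.5708/-1.29499 = 17.429.
So 18 more iterations are needed.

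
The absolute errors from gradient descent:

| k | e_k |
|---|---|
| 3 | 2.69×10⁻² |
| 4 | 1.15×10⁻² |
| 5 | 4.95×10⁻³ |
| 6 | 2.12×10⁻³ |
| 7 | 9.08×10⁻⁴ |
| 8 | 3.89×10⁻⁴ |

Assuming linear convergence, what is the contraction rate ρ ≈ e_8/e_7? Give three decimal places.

ρ ≈ e_8/e_7 = 3.89×10⁻⁴/9.08×10⁻⁴ = 0.42841

0.428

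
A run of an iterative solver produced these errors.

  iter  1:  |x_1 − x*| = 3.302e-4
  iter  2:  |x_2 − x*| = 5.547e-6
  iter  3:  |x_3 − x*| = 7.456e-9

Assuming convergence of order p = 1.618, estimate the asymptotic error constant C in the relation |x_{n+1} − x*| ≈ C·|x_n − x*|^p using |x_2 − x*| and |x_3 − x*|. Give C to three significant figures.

C ≈ |x_3 − x*| / |x_2 − x*|^1.618
  = 7.456e-9 / (5.547e-6)^1.618
  = 7.456e-9 / 3.13246e-09 ≈ 2.3802

2.38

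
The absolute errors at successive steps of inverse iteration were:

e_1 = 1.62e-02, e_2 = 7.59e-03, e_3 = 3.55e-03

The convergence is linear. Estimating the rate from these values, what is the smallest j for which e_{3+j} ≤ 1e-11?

26

Rate ρ ≈ e_3/e_2 = 3.55e-03/7.59e-03 = 0.4677.
After j more steps, e_{3+j} ≈ 3.55e-03·ρ^j; need ρ^j ≤ 1e-11/3.55e-03 = 2.8169e-09.
j ≥ ln(2.8169e-09)/ln(0.4677) = -19.6876/-0.75993 = 25.907.
So 26 more iterations are needed.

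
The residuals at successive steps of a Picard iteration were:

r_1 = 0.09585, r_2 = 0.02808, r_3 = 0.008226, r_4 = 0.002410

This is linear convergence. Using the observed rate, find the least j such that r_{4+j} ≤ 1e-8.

Rate ρ ≈ r_4/r_3 = 0.002410/0.008226 = 0.2930.
After j more steps, r_{4+j} ≈ 0.002410·ρ^j; need ρ^j ≤ 1e-8/0.002410 = 4.14938e-06.
j ≥ ln(4.14938e-06)/ln(0.2930) = -12.3926/-1.22758 = 10.095.
So 11 more iterations are needed.

11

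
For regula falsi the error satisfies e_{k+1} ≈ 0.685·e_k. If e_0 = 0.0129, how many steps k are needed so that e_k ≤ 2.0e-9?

42

After k steps, e_k ≈ 0.0129·0.685^k.
Need 0.685^k ≤ 2.0e-9/0.0129 = 1.55039e-07.
k ≥ ln(1.55039e-07)/ln(0.685) = -15.6796/-0.37834 = 41.443.
Smallest integer k = 42.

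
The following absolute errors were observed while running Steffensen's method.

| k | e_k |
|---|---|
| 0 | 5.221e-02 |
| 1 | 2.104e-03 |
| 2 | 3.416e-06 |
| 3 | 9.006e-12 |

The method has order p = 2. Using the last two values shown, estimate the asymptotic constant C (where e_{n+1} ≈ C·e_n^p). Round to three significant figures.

C ≈ e_3 / e_2^2
  = 9.006e-12 / (3.416e-06)^2
  = 9.006e-12 / 1.16691e-11 ≈ 0.77178

0.772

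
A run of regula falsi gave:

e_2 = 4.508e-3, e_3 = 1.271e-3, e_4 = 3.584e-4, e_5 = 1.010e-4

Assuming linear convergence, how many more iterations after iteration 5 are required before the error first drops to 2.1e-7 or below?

5

Rate ρ ≈ e_5/e_4 = 1.010e-4/3.584e-4 = 0.2818.
After j more steps, e_{5+j} ≈ 1.010e-4·ρ^j; need ρ^j ≤ 2.1e-7/1.010e-4 = 0.00207921.
j ≥ ln(0.00207921)/ln(0.2818) = -6.1758/-1.26656 = 4.876.
So 5 more iterations are needed.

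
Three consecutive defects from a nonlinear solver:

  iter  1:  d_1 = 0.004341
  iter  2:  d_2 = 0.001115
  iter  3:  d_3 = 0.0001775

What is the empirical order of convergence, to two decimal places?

1.35

p ≈ ln(d_3/d_2) / ln(d_2/d_1)
  = ln(0.0001775/0.001115) / ln(0.001115/0.004341)
  = ln(0.159193) / ln(0.256853)
  = -1.83764 / -1.35925 ≈ 1.35195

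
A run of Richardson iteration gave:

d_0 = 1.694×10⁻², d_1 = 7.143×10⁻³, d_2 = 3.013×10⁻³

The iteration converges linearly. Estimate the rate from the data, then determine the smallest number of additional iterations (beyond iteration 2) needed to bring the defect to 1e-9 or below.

Rate ρ ≈ d_2/d_1 = 3.013×10⁻³/7.143×10⁻³ = 0.4218.
After j more steps, d_{2+j} ≈ 3.013×10⁻³·ρ^j; need ρ^j ≤ 1e-9/3.013×10⁻³ = 3.31895e-07.
j ≥ ln(3.31895e-07)/ln(0.4218) = -14.9184/-0.86322 = 17.282.
So 18 more iterations are needed.

18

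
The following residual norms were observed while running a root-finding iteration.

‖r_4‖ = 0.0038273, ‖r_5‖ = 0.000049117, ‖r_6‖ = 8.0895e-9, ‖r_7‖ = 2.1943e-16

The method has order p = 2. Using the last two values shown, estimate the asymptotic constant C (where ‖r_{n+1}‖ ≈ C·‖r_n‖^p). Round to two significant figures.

C ≈ ‖r_7‖ / ‖r_6‖^2
  = 2.1943e-16 / (8.0895e-9)^2
  = 2.1943e-16 / 6.544e-17 ≈ 3.3531

3.4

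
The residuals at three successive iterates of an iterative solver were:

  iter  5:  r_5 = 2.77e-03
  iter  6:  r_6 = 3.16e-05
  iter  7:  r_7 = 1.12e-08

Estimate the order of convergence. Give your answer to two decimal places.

1.78

p ≈ ln(r_7/r_6) / ln(r_6/r_5)
  = ln(1.12e-08/3.16e-05) / ln(3.16e-05/2.77e-03)
  = ln(0.00035443) / ln(0.0114079)
  = -7.94500 / -4.47345 ≈ 1.77603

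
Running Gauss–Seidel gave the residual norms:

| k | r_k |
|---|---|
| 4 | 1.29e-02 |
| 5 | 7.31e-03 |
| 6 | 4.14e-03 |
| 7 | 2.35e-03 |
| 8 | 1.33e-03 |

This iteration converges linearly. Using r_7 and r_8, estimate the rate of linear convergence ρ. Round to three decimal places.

ρ ≈ r_8/r_7 = 1.33e-03/2.35e-03 = 0.56596

0.566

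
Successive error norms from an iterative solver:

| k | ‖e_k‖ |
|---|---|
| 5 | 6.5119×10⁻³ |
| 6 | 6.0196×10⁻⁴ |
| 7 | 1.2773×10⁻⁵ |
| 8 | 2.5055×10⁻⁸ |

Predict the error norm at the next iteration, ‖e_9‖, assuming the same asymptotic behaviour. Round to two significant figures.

First estimate the order: p ≈ ln(‖e_8‖/‖e_7‖) / ln(‖e_7‖/‖e_6‖) = ln(2.5055×10⁻⁸/1.2773×10⁻⁵)/ln(1.2773×10⁻⁵/6.0196×10⁻⁴) = ln(0.00196156)/ln(0.021219) ≈ 1.6180.
Then ‖e_9‖ ≈ ‖e_8‖·(‖e_8‖/‖e_7‖)^p = 2.5055×10⁻⁸·(0.00196156)^1.6180 = 2.5055×10⁻⁸·4.16322e-05 ≈ 1.043e-12.

1.0e-12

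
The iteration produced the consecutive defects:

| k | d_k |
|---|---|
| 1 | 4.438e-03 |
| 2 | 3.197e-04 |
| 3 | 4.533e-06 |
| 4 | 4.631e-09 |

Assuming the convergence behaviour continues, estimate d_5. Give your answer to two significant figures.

6.7e-14

First estimate the order: p ≈ ln(d_4/d_3) / ln(d_3/d_2) = ln(4.631e-09/4.533e-06)/ln(4.533e-06/3.197e-04) = ln(0.00102162)/ln(0.0141789) ≈ 1.6180.
Then d_5 ≈ d_4·(d_4/d_3)^p = 4.631e-09·(0.00102162)^1.6180 = 4.631e-09·1.44887e-05 ≈ 6.71e-14.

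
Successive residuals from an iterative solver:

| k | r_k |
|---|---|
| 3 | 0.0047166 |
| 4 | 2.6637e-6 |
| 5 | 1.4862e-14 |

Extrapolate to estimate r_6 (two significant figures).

1.6e-35

First estimate the order: p ≈ ln(r_5/r_4) / ln(r_4/r_3) = ln(1.4862e-14/2.6637e-6)/ln(2.6637e-6/0.0047166) = ln(5.57946e-09)/ln(0.00056475) ≈ 2.5410.
Then r_6 ≈ r_5·(r_5/r_4)^p = 1.4862e-14·(5.57946e-09)^2.5410 = 1.4862e-14·1.06682e-21 ≈ 1.586e-35.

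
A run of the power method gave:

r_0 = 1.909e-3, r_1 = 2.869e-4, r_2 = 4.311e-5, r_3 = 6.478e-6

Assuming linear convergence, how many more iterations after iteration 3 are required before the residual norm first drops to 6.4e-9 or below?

Rate ρ ≈ r_3/r_2 = 6.478e-6/4.311e-5 = 0.1503.
After j more steps, r_{3+j} ≈ 6.478e-6·ρ^j; need ρ^j ≤ 6.4e-9/6.478e-6 = 0.000987959.
j ≥ ln(0.000987959)/ln(0.1503) = -6.9199/-1.89512 = 3.651.
So 4 more iterations are needed.

4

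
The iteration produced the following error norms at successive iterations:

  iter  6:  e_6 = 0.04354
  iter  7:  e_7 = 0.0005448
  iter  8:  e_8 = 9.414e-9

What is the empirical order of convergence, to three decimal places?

p ≈ ln(e_8/e_7) / ln(e_7/e_6)
  = ln(9.414e-9/0.0005448) / ln(0.0005448/0.04354)
  = ln(1.72797e-05) / ln(0.0125126)
  = -10.965978 / -4.381019 ≈ 2.503066

2.503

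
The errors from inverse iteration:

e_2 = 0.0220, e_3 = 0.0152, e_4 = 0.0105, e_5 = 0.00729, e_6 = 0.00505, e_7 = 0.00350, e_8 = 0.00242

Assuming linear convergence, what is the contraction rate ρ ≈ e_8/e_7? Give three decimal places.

ρ ≈ e_8/e_7 = 0.00242/0.00350 = 0.69143

0.691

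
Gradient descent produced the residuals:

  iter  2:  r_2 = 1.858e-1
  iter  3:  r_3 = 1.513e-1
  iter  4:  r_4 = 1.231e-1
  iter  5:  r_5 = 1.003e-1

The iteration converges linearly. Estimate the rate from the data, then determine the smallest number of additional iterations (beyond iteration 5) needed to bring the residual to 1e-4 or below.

34

Rate ρ ≈ r_5/r_4 = 1.003e-1/1.231e-1 = 0.8148.
After j more steps, r_{5+j} ≈ 1.003e-1·ρ^j; need ρ^j ≤ 1e-4/1.003e-1 = 0.000997009.
j ≥ ln(0.000997009)/ln(0.8148) = -6.9108/-0.20481 = 33.742.
So 34 more iterations are needed.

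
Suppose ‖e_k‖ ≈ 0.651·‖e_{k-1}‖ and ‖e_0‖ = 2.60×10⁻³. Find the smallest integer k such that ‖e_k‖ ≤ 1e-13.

After k steps, ‖e_k‖ ≈ 2.60×10⁻³·0.651^k.
Need 0.651^k ≤ 1e-13/2.60×10⁻³ = 3.84615e-11.
k ≥ ln(3.84615e-11)/ln(0.651) = -23.9814/-0.42925 = 55.868.
Smallest integer k = 56.

56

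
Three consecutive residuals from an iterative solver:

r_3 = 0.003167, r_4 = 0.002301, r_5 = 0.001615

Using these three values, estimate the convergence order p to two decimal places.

p ≈ ln(r_5/r_4) / ln(r_4/r_3)
  = ln(0.001615/0.002301) / ln(0.002301/0.003167)
  = ln(0.701869) / ln(0.726555)
  = -0.35401 / -0.31944 ≈ 1.10822

1.11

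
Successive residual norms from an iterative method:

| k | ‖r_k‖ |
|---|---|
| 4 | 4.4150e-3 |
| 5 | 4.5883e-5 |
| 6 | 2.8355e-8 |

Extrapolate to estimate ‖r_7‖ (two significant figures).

First estimate the order: p ≈ ln(‖r_6‖/‖r_5‖) / ln(‖r_5‖/‖r_4‖) = ln(2.8355e-8/4.5883e-5)/ln(4.5883e-5/4.4150e-3) = ln(0.000617985)/ln(0.0103925) ≈ 1.6180.
Then ‖r_7‖ ≈ ‖r_6‖·(‖r_6‖/‖r_5‖)^p = 2.8355e-8·(0.000617985)^1.6180 = 2.8355e-8·6.42395e-06 ≈ 1.822e-13.

1.8e-13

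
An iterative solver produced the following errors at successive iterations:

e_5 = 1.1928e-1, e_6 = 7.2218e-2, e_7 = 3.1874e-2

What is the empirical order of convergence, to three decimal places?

1.630

p ≈ ln(e_7/e_6) / ln(e_6/e_5)
  = ln(3.1874e-2/7.2218e-2) / ln(7.2218e-2/1.1928e-1)
  = ln(0.441358) / ln(0.605449)
  = -0.817899 / -0.501785 ≈ 1.629979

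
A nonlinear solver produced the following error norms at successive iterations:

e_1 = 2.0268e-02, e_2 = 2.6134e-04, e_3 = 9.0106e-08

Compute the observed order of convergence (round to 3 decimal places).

1.832

p ≈ ln(e_3/e_2) / ln(e_2/e_1)
  = ln(9.0106e-08/2.6134e-04) / ln(2.6134e-04/2.0268e-02)
  = ln(0.000344785) / ln(0.0128942)
  = -7.972590 / -4.350978 ≈ 1.832367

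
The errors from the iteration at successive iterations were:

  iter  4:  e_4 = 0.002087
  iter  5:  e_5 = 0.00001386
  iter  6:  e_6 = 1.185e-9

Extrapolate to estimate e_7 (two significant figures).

3.0e-17

First estimate the order: p ≈ ln(e_6/e_5) / ln(e_5/e_4) = ln(1.185e-9/0.00001386)/ln(0.00001386/0.002087) = ln(8.54978e-05)/ln(0.00664111) ≈ 1.8680.
Then e_7 ≈ e_6·(e_6/e_5)^p = 1.185e-9·(8.54978e-05)^1.8680 = 1.185e-9·2.51705e-08 ≈ 2.983e-17.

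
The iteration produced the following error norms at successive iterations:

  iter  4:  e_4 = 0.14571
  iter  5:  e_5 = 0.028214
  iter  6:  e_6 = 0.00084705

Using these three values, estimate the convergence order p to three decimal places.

p ≈ ln(e_6/e_5) / ln(e_5/e_4)
  = ln(0.00084705/0.028214) / ln(0.028214/0.14571)
  = ln(0.0300223) / ln(0.193631)
  = -3.505815 / -1.641801 ≈ 2.135347

2.135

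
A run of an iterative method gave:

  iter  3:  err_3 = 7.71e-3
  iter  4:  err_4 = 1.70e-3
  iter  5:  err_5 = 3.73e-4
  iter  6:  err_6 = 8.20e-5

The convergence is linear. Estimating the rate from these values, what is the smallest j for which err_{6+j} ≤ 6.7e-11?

10

Rate ρ ≈ err_6/err_5 = 8.20e-5/3.73e-4 = 0.2198.
After j more steps, err_{6+j} ≈ 8.20e-5·ρ^j; need ρ^j ≤ 6.7e-11/8.20e-5 = 8.17073e-07.
j ≥ ln(8.17073e-07)/ln(0.2198) = -14.0175/-1.51504 = 9.252.
So 10 more iterations are needed.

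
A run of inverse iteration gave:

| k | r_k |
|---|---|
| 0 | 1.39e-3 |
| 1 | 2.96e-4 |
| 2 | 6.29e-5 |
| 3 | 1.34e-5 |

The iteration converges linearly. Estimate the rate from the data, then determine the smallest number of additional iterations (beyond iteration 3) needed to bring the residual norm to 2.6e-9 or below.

6

Rate ρ ≈ r_3/r_2 = 1.34e-5/6.29e-5 = 0.2130.
After j more steps, r_{3+j} ≈ 1.34e-5·ρ^j; need ρ^j ≤ 2.6e-9/1.34e-5 = 0.00019403.
j ≥ ln(0.00019403)/ln(0.2130) = -8.5475/-1.54646 = 5.527.
So 6 more iterations are needed.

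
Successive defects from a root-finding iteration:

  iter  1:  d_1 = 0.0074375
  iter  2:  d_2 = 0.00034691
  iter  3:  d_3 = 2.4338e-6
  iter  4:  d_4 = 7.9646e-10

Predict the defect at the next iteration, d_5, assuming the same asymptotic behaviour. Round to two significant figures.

1.8e-15

First estimate the order: p ≈ ln(d_4/d_3) / ln(d_3/d_2) = ln(7.9646e-10/2.4338e-6)/ln(2.4338e-6/0.00034691) = ln(0.00032725)/ln(0.00701565) ≈ 1.6180.
Then d_5 ≈ d_4·(d_4/d_3)^p = 7.9646e-10·(0.00032725)^1.6180 = 7.9646e-10·2.29655e-06 ≈ 1.829e-15.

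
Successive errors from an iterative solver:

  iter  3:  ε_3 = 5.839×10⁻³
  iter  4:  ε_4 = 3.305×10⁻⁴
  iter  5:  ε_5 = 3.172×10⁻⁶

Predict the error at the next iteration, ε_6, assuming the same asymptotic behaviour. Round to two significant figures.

1.7e-9

First estimate the order: p ≈ ln(ε_5/ε_4) / ln(ε_4/ε_3) = ln(3.172×10⁻⁶/3.305×10⁻⁴)/ln(3.305×10⁻⁴/5.839×10⁻³) = ln(0.00959758)/ln(0.0566022) ≈ 1.6179.
Then ε_6 ≈ ε_5·(ε_5/ε_4)^p = 3.172×10⁻⁶·(0.00959758)^1.6179 = 3.172×10⁻⁶·0.000543675 ≈ 1.725e-09.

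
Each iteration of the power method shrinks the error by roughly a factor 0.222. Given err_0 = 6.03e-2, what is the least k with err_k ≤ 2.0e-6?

7

After k steps, err_k ≈ 6.03e-2·0.222^k.
Need 0.222^k ≤ 2.0e-6/6.03e-2 = 3.31675e-05.
k ≥ ln(3.31675e-05)/ln(0.222) = -10.3139/-1.50508 = 6.853.
Smallest integer k = 7.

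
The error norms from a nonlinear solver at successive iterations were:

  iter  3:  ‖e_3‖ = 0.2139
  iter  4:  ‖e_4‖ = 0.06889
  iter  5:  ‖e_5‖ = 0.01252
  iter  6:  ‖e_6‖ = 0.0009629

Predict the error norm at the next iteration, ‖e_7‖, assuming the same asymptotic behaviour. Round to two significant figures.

2.0e-5

First estimate the order: p ≈ ln(‖e_6‖/‖e_5‖) / ln(‖e_5‖/‖e_4‖) = ln(0.0009629/0.01252)/ln(0.01252/0.06889) = ln(0.0769089)/ln(0.181739) ≈ 1.5043.
Then ‖e_7‖ ≈ ‖e_6‖·(‖e_6‖/‖e_5‖)^p = 0.0009629·(0.0769089)^1.5043 = 0.0009629·0.0210948 ≈ 2.031e-05.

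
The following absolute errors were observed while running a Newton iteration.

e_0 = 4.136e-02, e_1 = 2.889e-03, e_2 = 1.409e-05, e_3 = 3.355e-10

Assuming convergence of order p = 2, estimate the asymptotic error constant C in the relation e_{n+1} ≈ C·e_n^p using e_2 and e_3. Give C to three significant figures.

C ≈ e_3 / e_2^2
  = 3.355e-10 / (1.409e-05)^2
  = 3.355e-10 / 1.98528e-10 ≈ 1.6899

1.69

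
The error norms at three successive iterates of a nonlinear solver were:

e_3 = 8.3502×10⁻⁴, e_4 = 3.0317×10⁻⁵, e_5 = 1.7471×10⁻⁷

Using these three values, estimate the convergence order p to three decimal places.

1.555

p ≈ ln(e_5/e_4) / ln(e_4/e_3)
  = ln(1.7471×10⁻⁷/3.0317×10⁻⁵) / ln(3.0317×10⁻⁵/8.3502×10⁻⁴)
  = ln(0.00576277) / ln(0.0363069)
  = -5.156337 / -3.315747 ≈ 1.555106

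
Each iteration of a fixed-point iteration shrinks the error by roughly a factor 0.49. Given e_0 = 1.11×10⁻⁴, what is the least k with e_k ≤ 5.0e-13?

27

After k steps, e_k ≈ 1.11×10⁻⁴·0.49^k.
Need 0.49^k ≤ 5.0e-13/1.11×10⁻⁴ = 4.5045e-09.
k ≥ ln(4.5045e-09)/ln(0.49) = -19.2182/-0.71335 = 26.941.
Smallest integer k = 27.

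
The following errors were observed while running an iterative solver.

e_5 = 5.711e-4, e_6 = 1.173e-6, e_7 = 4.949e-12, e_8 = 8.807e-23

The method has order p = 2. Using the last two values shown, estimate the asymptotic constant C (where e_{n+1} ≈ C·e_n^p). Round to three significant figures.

3.60

C ≈ e_8 / e_7^2
  = 8.807e-23 / (4.949e-12)^2
  = 8.807e-23 / 2.44926e-23 ≈ 3.5958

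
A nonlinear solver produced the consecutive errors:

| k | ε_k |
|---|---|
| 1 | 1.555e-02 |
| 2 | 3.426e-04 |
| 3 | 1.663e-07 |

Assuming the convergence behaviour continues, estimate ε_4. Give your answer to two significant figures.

First estimate the order: p ≈ ln(ε_3/ε_2) / ln(ε_2/ε_1) = ln(1.663e-07/3.426e-04)/ln(3.426e-04/1.555e-02) = ln(0.000485406)/ln(0.0220322) ≈ 2.0000.
Then ε_4 ≈ ε_3·(ε_3/ε_2)^p = 1.663e-07·(0.000485406)^2.0000 = 1.663e-07·2.35619e-07 ≈ 3.918e-14.

3.9e-14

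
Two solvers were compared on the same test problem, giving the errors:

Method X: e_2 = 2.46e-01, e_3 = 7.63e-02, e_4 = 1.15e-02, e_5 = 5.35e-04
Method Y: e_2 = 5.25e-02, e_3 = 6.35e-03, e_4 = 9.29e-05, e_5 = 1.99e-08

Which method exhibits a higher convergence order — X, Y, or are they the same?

Method X: p ≈ ln(5.35e-04/1.15e-02)/ln(1.15e-02/7.63e-02) ≈ 1.62.
Method Y: p ≈ ln(1.99e-08/9.29e-05)/ln(9.29e-05/6.35e-03) ≈ 2.00.
Method Y has the higher order (≈2.0 vs ≈1.6).

Y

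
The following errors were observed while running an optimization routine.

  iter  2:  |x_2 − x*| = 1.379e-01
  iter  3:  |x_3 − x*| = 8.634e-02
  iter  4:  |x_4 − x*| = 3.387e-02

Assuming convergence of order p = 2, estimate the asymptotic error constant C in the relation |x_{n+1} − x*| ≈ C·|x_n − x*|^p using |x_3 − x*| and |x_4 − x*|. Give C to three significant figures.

4.54

C ≈ |x_4 − x*| / |x_3 − x*|^2
  = 3.387e-02 / (8.634e-02)^2
  = 3.387e-02 / 0.0074546 ≈ 4.5435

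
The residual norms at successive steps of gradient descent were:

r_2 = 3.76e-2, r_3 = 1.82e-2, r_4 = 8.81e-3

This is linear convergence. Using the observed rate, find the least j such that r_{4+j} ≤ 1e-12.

32

Rate ρ ≈ r_4/r_3 = 8.81e-3/1.82e-2 = 0.4841.
After j more steps, r_{4+j} ≈ 8.81e-3·ρ^j; need ρ^j ≤ 1e-12/8.81e-3 = 1.13507e-10.
j ≥ ln(1.13507e-10)/ln(0.4841) = -22.8992/-0.72546 = 31.565.
So 32 more iterations are needed.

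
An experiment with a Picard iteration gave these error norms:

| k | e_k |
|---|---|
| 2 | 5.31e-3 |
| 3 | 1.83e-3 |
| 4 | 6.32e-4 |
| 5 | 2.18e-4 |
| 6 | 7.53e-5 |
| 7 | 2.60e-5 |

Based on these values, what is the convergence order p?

1

Consecutive ratios: e_7/e_6 = 2.60e-5/7.53e-5 = 0.345286, e_6/e_5 = 7.53e-5/2.18e-4 = 0.345413.
p ≈ ln(0.345286)/ln(0.345413) = -1.0634/-1.0630 ≈ 1.00.
So the convergence is linear (order 1).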